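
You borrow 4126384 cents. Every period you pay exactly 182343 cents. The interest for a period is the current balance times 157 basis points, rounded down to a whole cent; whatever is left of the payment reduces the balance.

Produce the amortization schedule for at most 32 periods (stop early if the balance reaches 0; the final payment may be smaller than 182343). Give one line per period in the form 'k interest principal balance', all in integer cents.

1. interest=⌊4126384·157/10000⌋=64784; principal=182343-64784=117559; balance=4126384-117559=4008825
2. interest=⌊4008825·157/10000⌋=62938; principal=182343-62938=119405; balance=4008825-119405=3889420
3. interest=⌊3889420·157/10000⌋=61063; principal=182343-61063=121280; balance=3889420-121280=3768140
4. interest=⌊3768140·157/10000⌋=59159; principal=182343-59159=123184; balance=3768140-123184=3644956
5. interest=⌊3644956·157/10000⌋=57225; principal=182343-57225=125118; balance=3644956-125118=3519838
6. interest=⌊3519838·157/10000⌋=55261; principal=182343-55261=127082; balance=3519838-127082=3392756
7. interest=⌊3392756·157/10000⌋=53266; principal=182343-53266=129077; balance=3392756-129077=3263679
8. interest=⌊3263679·157/10000⌋=51239; principal=182343-51239=131104; balance=3263679-131104=3132575
9. interest=⌊3132575·157/10000⌋=49181; principal=182343-49181=133162; balance=3132575-133162=2999413
10. interest=⌊2999413·157/10000⌋=47090; principal=182343-47090=135253; balance=2999413-135253=2864160
11. interest=⌊2864160·157/10000⌋=44967; principal=182343-44967=137376; balance=2864160-137376=2726784
12. interest=⌊2726784·157/10000⌋=42810; principal=182343-42810=139533; balance=2726784-139533=2587251
13. interest=⌊2587251·157/10000⌋=40619; principal=182343-40619=141724; balance=2587251-141724=2445527
14. interest=⌊2445527·157/10000⌋=38394; principal=182343-38394=143949; balance=2445527-143949=2301578
15. interest=⌊2301578·157/10000⌋=36134; principal=182343-36134=146209; balance=2301578-146209=2155369
16. interest=⌊2155369·157/10000⌋=33839; principal=182343-33839=148504; balance=2155369-148504=2006865
17. interest=⌊2006865·157/10000⌋=31507; principal=182343-31507=150836; balance=2006865-150836=1856029
18. interest=⌊1856029·157/10000⌋=29139; principal=182343-29139=153204; balance=1856029-153204=1702825
19. interest=⌊1702825·157/10000⌋=26734; principal=182343-26734=155609; balance=1702825-155609=1547216
20. interest=⌊1547216·157/10000⌋=24291; principal=182343-24291=158052; balance=1547216-158052=1389164
21. interest=⌊1389164·157/10000⌋=21809; principal=182343-21809=160534; balance=1389164-160534=1228630
22. interest=⌊1228630·157/10000⌋=19289; principal=182343-19289=163054; balance=1228630-163054=1065576
23. interest=⌊1065576·157/10000⌋=16729; principal=182343-16729=165614; balance=1065576-165614=899962
24. interest=⌊899962·157/10000⌋=14129; principal=182343-14129=168214; balance=899962-168214=731748
25. interest=⌊731748·157/10000⌋=11488; principal=182343-11488=170855; balance=731748-170855=560893
26. interest=⌊560893·157/10000⌋=8806; principal=182343-8806=173537; balance=560893-173537=387356
27. interest=⌊387356·157/10000⌋=6081; principal=182343-6081=176262; balance=387356-176262=211094
28. interest=⌊211094·157/10000⌋=3314; principal=182343-3314=179029; balance=211094-179029=32065
29. interest=⌊32065·157/10000⌋=503; principal=min(182343-503,32065)=32065; balance=32065-32065=0

1 64784 117559 4008825
2 62938 119405 3889420
3 61063 121280 3768140
4 59159 123184 3644956
5 57225 125118 3519838
6 55261 127082 3392756
7 53266 129077 3263679
8 51239 131104 3132575
9 49181 133162 2999413
10 47090 135253 2864160
11 44967 137376 2726784
12 42810 139533 2587251
13 40619 141724 2445527
14 38394 143949 2301578
15 36134 146209 2155369
16 33839 148504 2006865
17 31507 150836 1856029
18 29139 153204 1702825
19 26734 155609 1547216
20 24291 158052 1389164
21 21809 160534 1228630
22 19289 163054 1065576
23 16729 165614 899962
24 14129 168214 731748
25 11488 170855 560893
26 8806 173537 387356
27 6081 176262 211094
28 3314 179029 32065
29 503 32065 0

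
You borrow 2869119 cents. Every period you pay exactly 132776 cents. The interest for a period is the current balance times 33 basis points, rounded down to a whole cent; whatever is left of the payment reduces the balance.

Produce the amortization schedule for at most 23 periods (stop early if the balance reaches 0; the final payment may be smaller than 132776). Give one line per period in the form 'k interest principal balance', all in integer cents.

1 9468 123308 2745811
2 9061 123715 2622096
3 8652 124124 2497972
4 8243 124533 2373439
5 7832 124944 2248495
6 7420 125356 2123139
7 7006 125770 1997369
8 6591 126185 1871184
9 6174 126602 1744582
10 5757 127019 1617563
11 5337 127439 1490124
12 4917 127859 1362265
13 4495 128281 1233984
14 4072 128704 1105280
15 3647 129129 976151
16 3221 129555 846596
17 2793 129983 716613
18 2364 130412 586201
19 1934 130842 455359
20 1502 131274 324085
21 1069 131707 192378
22 634 132142 60236
23 198 60236 0

1. interest=⌊2869119·33/10000⌋=9468; principal=132776-9468=123308; balance=2869119-123308=2745811
2. interest=⌊2745811·33/10000⌋=9061; principal=132776-9061=123715; balance=2745811-123715=2622096
3. interest=⌊2622096·33/10000⌋=8652; principal=132776-8652=124124; balance=2622096-124124=2497972
4. interest=⌊2497972·33/10000⌋=8243; principal=132776-8243=124533; balance=2497972-124533=2373439
5. interest=⌊2373439·33/10000⌋=7832; principal=132776-7832=124944; balance=2373439-124944=2248495
6. interest=⌊2248495·33/10000⌋=7420; principal=132776-7420=125356; balance=2248495-125356=2123139
7. interest=⌊2123139·33/10000⌋=7006; principal=132776-7006=125770; balance=2123139-125770=1997369
8. interest=⌊1997369·33/10000⌋=6591; principal=132776-6591=126185; balance=1997369-126185=1871184
9. interest=⌊1871184·33/10000⌋=6174; principal=132776-6174=126602; balance=1871184-126602=1744582
10. interest=⌊1744582·33/10000⌋=5757; principal=132776-5757=127019; balance=1744582-127019=1617563
11. interest=⌊1617563·33/10000⌋=5337; principal=132776-5337=127439; balance=1617563-127439=1490124
12. interest=⌊1490124·33/10000⌋=4917; principal=132776-4917=127859; balance=1490124-127859=1362265
13. interest=⌊1362265·33/10000⌋=4495; principal=132776-4495=128281; balance=1362265-128281=1233984
14. interest=⌊1233984·33/10000⌋=4072; principal=132776-4072=128704; balance=1233984-128704=1105280
15. interest=⌊1105280·33/10000⌋=3647; principal=132776-3647=129129; balance=1105280-129129=976151
16. interest=⌊976151·33/10000⌋=3221; principal=132776-3221=129555; balance=976151-129555=846596
17. interest=⌊846596·33/10000⌋=2793; principal=132776-2793=129983; balance=846596-129983=716613
18. interest=⌊716613·33/10000⌋=2364; principal=132776-2364=130412; balance=716613-130412=586201
19. interest=⌊586201·33/10000⌋=1934; principal=132776-1934=130842; balance=586201-130842=455359
20. interest=⌊455359·33/10000⌋=1502; principal=132776-1502=131274; balance=455359-131274=324085
21. interest=⌊324085·33/10000⌋=1069; principal=132776-1069=131707; balance=324085-131707=192378
22. interest=⌊192378·33/10000⌋=634; principal=132776-634=132142; balance=192378-132142=60236
23. interest=⌊60236·33/10000⌋=198; principal=min(132776-198,60236)=60236; balance=60236-60236=0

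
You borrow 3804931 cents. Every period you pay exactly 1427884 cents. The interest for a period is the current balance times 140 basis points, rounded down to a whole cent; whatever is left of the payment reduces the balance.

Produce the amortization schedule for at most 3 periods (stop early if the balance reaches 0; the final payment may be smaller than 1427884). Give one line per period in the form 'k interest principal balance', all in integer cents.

1. interest=⌊3804931·140/10000⌋=53269; principal=1427884-53269=1374615; balance=3804931-1374615=2430316
2. interest=⌊2430316·140/10000⌋=34024; principal=1427884-34024=1393860; balance=2430316-1393860=1036456
3. interest=⌊1036456·140/10000⌋=14510; principal=min(1427884-14510,1036456)=1036456; balance=1036456-1036456=0

1 53269 1374615 2430316
2 34024 1393860 1036456
3 14510 1036456 0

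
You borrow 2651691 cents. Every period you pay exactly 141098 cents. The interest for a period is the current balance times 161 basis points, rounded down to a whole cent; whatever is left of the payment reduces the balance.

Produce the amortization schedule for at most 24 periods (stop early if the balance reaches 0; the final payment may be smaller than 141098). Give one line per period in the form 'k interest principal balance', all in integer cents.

1. interest=⌊2651691·161/10000⌋=42692; principal=141098-42692=98406; balance=2651691-98406=2553285
2. interest=⌊2553285·161/10000⌋=41107; principal=141098-41107=99991; balance=2553285-99991=2453294
3. interest=⌊2453294·161/10000⌋=39498; principal=141098-39498=101600; balance=2453294-101600=2351694
4. interest=⌊2351694·161/10000⌋=37862; principal=141098-37862=103236; balance=2351694-103236=2248458
5. interest=⌊2248458·161/10000⌋=36200; principal=141098-36200=104898; balance=2248458-104898=2143560
6. interest=⌊2143560·161/10000⌋=34511; principal=141098-34511=106587; balance=2143560-106587=2036973
7. interest=⌊2036973·161/10000⌋=32795; principal=141098-32795=108303; balance=2036973-108303=1928670
8. interest=⌊1928670·161/10000⌋=31051; principal=141098-31051=110047; balance=1928670-110047=1818623
9. interest=⌊1818623·161/10000⌋=29279; principal=141098-29279=111819; balance=1818623-111819=1706804
10. interest=⌊1706804·161/10000⌋=27479; principal=141098-27479=113619; balance=1706804-113619=1593185
11. interest=⌊1593185·161/10000⌋=25650; principal=141098-25650=115448; balance=1593185-115448=1477737
12. interest=⌊1477737·161/10000⌋=23791; principal=141098-23791=117307; balance=1477737-117307=1360430
13. interest=⌊1360430·161/10000⌋=21902; principal=141098-21902=119196; balance=1360430-119196=1241234
14. interest=⌊1241234·161/10000⌋=19983; principal=141098-19983=121115; balance=1241234-121115=1120119
15. interest=⌊1120119·161/10000⌋=18033; principal=141098-18033=123065; balance=1120119-123065=997054
16. interest=⌊997054·161/10000⌋=16052; principal=141098-16052=125046; balance=997054-125046=872008
17. interest=⌊872008·161/10000⌋=14039; principal=141098-14039=127059; balance=872008-127059=744949
18. interest=⌊744949·161/10000⌋=11993; principal=141098-11993=129105; balance=744949-129105=615844
19. interest=⌊615844·161/10000⌋=9915; principal=141098-9915=131183; balance=615844-131183=484661
20. interest=⌊484661·161/10000⌋=7803; principal=141098-7803=133295; balance=484661-133295=351366
21. interest=⌊351366·161/10000⌋=5656; principal=141098-5656=135442; balance=351366-135442=215924
22. interest=⌊215924·161/10000⌋=3476; principal=141098-3476=137622; balance=215924-137622=78302
23. interest=⌊78302·161/10000⌋=1260; principal=min(141098-1260,78302)=78302; balance=78302-78302=0

1 42692 98406 2553285
2 41107 99991 2453294
3 39498 101600 2351694
4 37862 103236 2248458
5 36200 104898 2143560
6 34511 106587 2036973
7 32795 108303 1928670
8 31051 110047 1818623
9 29279 111819 1706804
10 27479 113619 1593185
11 25650 115448 1477737
12 23791 117307 1360430
13 21902 119196 1241234
14 19983 121115 1120119
15 18033 123065 997054
16 16052 125046 872008
17 14039 127059 744949
18 11993 129105 615844
19 9915 131183 484661
20 7803 133295 351366
21 5656 135442 215924
22 3476 137622 78302
23 1260 78302 0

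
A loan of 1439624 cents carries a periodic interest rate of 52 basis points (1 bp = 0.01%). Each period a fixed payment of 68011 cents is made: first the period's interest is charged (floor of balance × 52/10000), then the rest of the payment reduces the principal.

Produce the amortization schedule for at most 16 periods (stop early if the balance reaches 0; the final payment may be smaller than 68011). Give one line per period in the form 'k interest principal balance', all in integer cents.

1. interest=⌊1439624·52/10000⌋=7486; principal=68011-7486=60525; balance=1439624-60525=1379099
2. interest=⌊1379099·52/10000⌋=7171; principal=68011-7171=60840; balance=1379099-60840=1318259
3. interest=⌊1318259·52/10000⌋=6854; principal=68011-6854=61157; balance=1318259-61157=1257102
4. interest=⌊1257102·52/10000⌋=6536; principal=68011-6536=61475; balance=1257102-61475=1195627
5. interest=⌊1195627·52/10000⌋=6217; principal=68011-6217=61794; balance=1195627-61794=1133833
6. interest=⌊1133833·52/10000⌋=5895; principal=68011-5895=62116; balance=1133833-62116=1071717
7. interest=⌊1071717·52/10000⌋=5572; principal=68011-5572=62439; balance=1071717-62439=1009278
8. interest=⌊1009278·52/10000⌋=5248; principal=68011-5248=62763; balance=1009278-62763=946515
9. interest=⌊946515·52/10000⌋=4921; principal=68011-4921=63090; balance=946515-63090=883425
10. interest=⌊883425·52/10000⌋=4593; principal=68011-4593=63418; balance=883425-63418=820007
11. interest=⌊820007·52/10000⌋=4264; principal=68011-4264=63747; balance=820007-63747=756260
12. interest=⌊756260·52/10000⌋=3932; principal=68011-3932=64079; balance=756260-64079=692181
13. interest=⌊692181·52/10000⌋=3599; principal=68011-3599=64412; balance=692181-64412=627769
14. interest=⌊627769·52/10000⌋=3264; principal=68011-3264=64747; balance=627769-64747=563022
15. interest=⌊563022·52/10000⌋=2927; principal=68011-2927=65084; balance=563022-65084=497938
16. interest=⌊497938·52/10000⌋=2589; principal=68011-2589=65422; balance=497938-65422=432516

1 7486 60525 1379099
2 7171 60840 1318259
3 6854 61157 1257102
4 6536 61475 1195627
5 6217 61794 1133833
6 5895 62116 1071717
7 5572 62439 1009278
8 5248 62763 946515
9 4921 63090 883425
10 4593 63418 820007
11 4264 63747 756260
12 3932 64079 692181
13 3599 64412 627769
14 3264 64747 563022
15 2927 65084 497938
16 2589 65422 432516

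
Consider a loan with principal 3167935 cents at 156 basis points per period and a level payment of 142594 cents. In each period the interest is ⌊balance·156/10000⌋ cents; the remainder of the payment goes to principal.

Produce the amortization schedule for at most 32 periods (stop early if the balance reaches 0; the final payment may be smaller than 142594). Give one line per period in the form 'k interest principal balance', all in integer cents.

1 49419 93175 3074760
2 47966 94628 2980132
3 46490 96104 2884028
4 44990 97604 2786424
5 43468 99126 2687298
6 41921 100673 2586625
7 40351 102243 2484382
8 38756 103838 2380544
9 37136 105458 2275086
10 35491 107103 2167983
11 33820 108774 2059209
12 32123 110471 1948738
13 30400 112194 1836544
14 28650 113944 1722600
15 26872 115722 1606878
16 25067 117527 1489351
17 23233 119361 1369990
18 21371 121223 1248767
19 19480 123114 1125653
20 17560 125034 1000619
21 15609 126985 873634
22 13628 128966 744668
23 11616 130978 613690
24 9573 133021 480669
25 7498 135096 345573
26 5390 137204 208369
27 3250 139344 69025
28 1076 69025 0

1. interest=⌊3167935·156/10000⌋=49419; principal=142594-49419=93175; balance=3167935-93175=3074760
2. interest=⌊3074760·156/10000⌋=47966; principal=142594-47966=94628; balance=3074760-94628=2980132
3. interest=⌊2980132·156/10000⌋=46490; principal=142594-46490=96104; balance=2980132-96104=2884028
4. interest=⌊2884028·156/10000⌋=44990; principal=142594-44990=97604; balance=2884028-97604=2786424
5. interest=⌊2786424·156/10000⌋=43468; principal=142594-43468=99126; balance=2786424-99126=2687298
6. interest=⌊2687298·156/10000⌋=41921; principal=142594-41921=100673; balance=2687298-100673=2586625
7. interest=⌊2586625·156/10000⌋=40351; principal=142594-40351=102243; balance=2586625-102243=2484382
8. interest=⌊2484382·156/10000⌋=38756; principal=142594-38756=103838; balance=2484382-103838=2380544
9. interest=⌊2380544·156/10000⌋=37136; principal=142594-37136=105458; balance=2380544-105458=2275086
10. interest=⌊2275086·156/10000⌋=35491; principal=142594-35491=107103; balance=2275086-107103=2167983
11. interest=⌊2167983·156/10000⌋=33820; principal=142594-33820=108774; balance=2167983-108774=2059209
12. interest=⌊2059209·156/10000⌋=32123; principal=142594-32123=110471; balance=2059209-110471=1948738
13. interest=⌊1948738·156/10000⌋=30400; principal=142594-30400=112194; balance=1948738-112194=1836544
14. interest=⌊1836544·156/10000⌋=28650; principal=142594-28650=113944; balance=1836544-113944=1722600
15. interest=⌊1722600·156/10000⌋=26872; principal=142594-26872=115722; balance=1722600-115722=1606878
16. interest=⌊1606878·156/10000⌋=25067; principal=142594-25067=117527; balance=1606878-117527=1489351
17. interest=⌊1489351·156/10000⌋=23233; principal=142594-23233=119361; balance=1489351-119361=1369990
18. interest=⌊1369990·156/10000⌋=21371; principal=142594-21371=121223; balance=1369990-121223=1248767
19. interest=⌊1248767·156/10000⌋=19480; principal=142594-19480=123114; balance=1248767-123114=1125653
20. interest=⌊1125653·156/10000⌋=17560; principal=142594-17560=125034; balance=1125653-125034=1000619
21. interest=⌊1000619·156/10000⌋=15609; principal=142594-15609=126985; balance=1000619-126985=873634
22. interest=⌊873634·156/10000⌋=13628; principal=142594-13628=128966; balance=873634-128966=744668
23. interest=⌊744668·156/10000⌋=11616; principal=142594-11616=130978; balance=744668-130978=613690
24. interest=⌊613690·156/10000⌋=9573; principal=142594-9573=133021; balance=613690-133021=480669
25. interest=⌊480669·156/10000⌋=7498; principal=142594-7498=135096; balance=480669-135096=345573
26. interest=⌊345573·156/10000⌋=5390; principal=142594-5390=137204; balance=345573-137204=208369
27. interest=⌊208369·156/10000⌋=3250; principal=142594-3250=139344; balance=208369-139344=69025
28. interest=⌊69025·156/10000⌋=1076; principal=min(142594-1076,69025)=69025; balance=69025-69025=0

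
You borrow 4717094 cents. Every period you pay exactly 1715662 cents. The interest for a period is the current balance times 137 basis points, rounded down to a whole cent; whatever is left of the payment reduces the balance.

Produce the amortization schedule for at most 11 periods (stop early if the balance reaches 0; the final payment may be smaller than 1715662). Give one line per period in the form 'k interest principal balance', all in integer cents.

1. interest=⌊4717094·137/10000⌋=64624; principal=1715662-64624=1651038; balance=4717094-1651038=3066056
2. interest=⌊3066056·137/10000⌋=42004; principal=1715662-42004=1673658; balance=3066056-1673658=1392398
3. interest=⌊1392398·137/10000⌋=19075; principal=min(1715662-19075,1392398)=1392398; balance=1392398-1392398=0

1 64624 1651038 3066056
2 42004 1673658 1392398
3 19075 1392398 0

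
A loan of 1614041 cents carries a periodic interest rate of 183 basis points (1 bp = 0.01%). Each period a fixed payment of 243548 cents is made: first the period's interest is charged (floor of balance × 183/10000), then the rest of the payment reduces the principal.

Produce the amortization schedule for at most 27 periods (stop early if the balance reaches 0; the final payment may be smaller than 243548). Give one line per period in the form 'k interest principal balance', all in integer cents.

1 29536 214012 1400029
2 25620 217928 1182101
3 21632 221916 960185
4 17571 225977 734208
5 13436 230112 504096
6 9224 234324 269772
7 4936 238612 31160
8 570 31160 0

1. interest=⌊1614041·183/10000⌋=29536; principal=243548-29536=214012; balance=1614041-214012=1400029
2. interest=⌊1400029·183/10000⌋=25620; principal=243548-25620=217928; balance=1400029-217928=1182101
3. interest=⌊1182101·183/10000⌋=21632; principal=243548-21632=221916; balance=1182101-221916=960185
4. interest=⌊960185·183/10000⌋=17571; principal=243548-17571=225977; balance=960185-225977=734208
5. interest=⌊734208·183/10000⌋=13436; principal=243548-13436=230112; balance=734208-230112=504096
6. interest=⌊504096·183/10000⌋=9224; principal=243548-9224=234324; balance=504096-234324=269772
7. interest=⌊269772·183/10000⌋=4936; principal=243548-4936=238612; balance=269772-238612=31160
8. interest=⌊31160·183/10000⌋=570; principal=min(243548-570,31160)=31160; balance=31160-31160=0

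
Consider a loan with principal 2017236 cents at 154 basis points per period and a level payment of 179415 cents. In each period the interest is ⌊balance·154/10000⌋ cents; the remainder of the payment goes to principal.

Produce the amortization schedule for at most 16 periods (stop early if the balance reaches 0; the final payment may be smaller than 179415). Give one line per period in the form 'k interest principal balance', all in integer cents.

1. interest=⌊2017236·154/10000⌋=31065; principal=179415-31065=148350; balance=2017236-148350=1868886
2. interest=⌊1868886·154/10000⌋=28780; principal=179415-28780=150635; balance=1868886-150635=1718251
3. interest=⌊1718251·154/10000⌋=26461; principal=179415-26461=152954; balance=1718251-152954=1565297
4. interest=⌊1565297·154/10000⌋=24105; principal=179415-24105=155310; balance=1565297-155310=1409987
5. interest=⌊1409987·154/10000⌋=21713; principal=179415-21713=157702; balance=1409987-157702=1252285
6. interest=⌊1252285·154/10000⌋=19285; principal=179415-19285=160130; balance=1252285-160130=1092155
7. interest=⌊1092155·154/10000⌋=16819; principal=179415-16819=162596; balance=1092155-162596=929559
8. interest=⌊929559·154/10000⌋=14315; principal=179415-14315=165100; balance=929559-165100=764459
9. interest=⌊764459·154/10000⌋=11772; principal=179415-11772=167643; balance=764459-167643=596816
10. interest=⌊596816·154/10000⌋=9190; principal=179415-9190=170225; balance=596816-170225=426591
11. interest=⌊426591·154/10000⌋=6569; principal=179415-6569=172846; balance=426591-172846=253745
12. interest=⌊253745·154/10000⌋=3907; principal=179415-3907=175508; balance=253745-175508=78237
13. interest=⌊78237·154/10000⌋=1204; principal=min(179415-1204,78237)=78237; balance=78237-78237=0

1 31065 148350 1868886
2 28780 150635 1718251
3 26461 152954 1565297
4 24105 155310 1409987
5 21713 157702 1252285
6 19285 160130 1092155
7 16819 162596 929559
8 14315 165100 764459
9 11772 167643 596816
10 9190 170225 426591
11 6569 172846 253745
12 3907 175508 78237
13 1204 78237 0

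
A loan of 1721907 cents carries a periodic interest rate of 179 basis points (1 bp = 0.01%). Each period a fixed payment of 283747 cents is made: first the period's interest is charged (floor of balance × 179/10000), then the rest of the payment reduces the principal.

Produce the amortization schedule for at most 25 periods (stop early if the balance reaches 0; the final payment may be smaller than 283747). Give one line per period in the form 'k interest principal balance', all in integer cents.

1 30822 252925 1468982
2 26294 257453 1211529
3 21686 262061 949468
4 16995 266752 682716
5 12220 271527 411189
6 7360 276387 134802
7 2412 134802 0

1. interest=⌊1721907·179/10000⌋=30822; principal=283747-30822=252925; balance=1721907-252925=1468982
2. interest=⌊1468982·179/10000⌋=26294; principal=283747-26294=257453; balance=1468982-257453=1211529
3. interest=⌊1211529·179/10000⌋=21686; principal=283747-21686=262061; balance=1211529-262061=949468
4. interest=⌊949468·179/10000⌋=16995; principal=283747-16995=266752; balance=949468-266752=682716
5. interest=⌊682716·179/10000⌋=12220; principal=283747-12220=271527; balance=682716-271527=411189
6. interest=⌊411189·179/10000⌋=7360; principal=283747-7360=276387; balance=411189-276387=134802
7. interest=⌊134802·179/10000⌋=2412; principal=min(283747-2412,134802)=134802; balance=134802-134802=0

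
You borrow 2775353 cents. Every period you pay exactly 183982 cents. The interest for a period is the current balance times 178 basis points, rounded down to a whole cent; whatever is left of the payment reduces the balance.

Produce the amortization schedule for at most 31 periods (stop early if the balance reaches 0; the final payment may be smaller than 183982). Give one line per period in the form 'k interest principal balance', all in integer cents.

1 49401 134581 2640772
2 47005 136977 2503795
3 44567 139415 2364380
4 42085 141897 2222483
5 39560 144422 2078061
6 36989 146993 1931068
7 34373 149609 1781459
8 31709 152273 1629186
9 28999 154983 1474203
10 26240 157742 1316461
11 23433 160549 1155912
12 20575 163407 992505
13 17666 166316 826189
14 14706 169276 656913
15 11693 172289 484624
16 8626 175356 309268
17 5504 178478 130790
18 2328 130790 0

1. interest=⌊2775353·178/10000⌋=49401; principal=183982-49401=134581; balance=2775353-134581=2640772
2. interest=⌊2640772·178/10000⌋=47005; principal=183982-47005=136977; balance=2640772-136977=2503795
3. interest=⌊2503795·178/10000⌋=44567; principal=183982-44567=139415; balance=2503795-139415=2364380
4. interest=⌊2364380·178/10000⌋=42085; principal=183982-42085=141897; balance=2364380-141897=2222483
5. interest=⌊2222483·178/10000⌋=39560; principal=183982-39560=144422; balance=2222483-144422=2078061
6. interest=⌊2078061·178/10000⌋=36989; principal=183982-36989=146993; balance=2078061-146993=1931068
7. interest=⌊1931068·178/10000⌋=34373; principal=183982-34373=149609; balance=1931068-149609=1781459
8. interest=⌊1781459·178/10000⌋=31709; principal=183982-31709=152273; balance=1781459-152273=1629186
9. interest=⌊1629186·178/10000⌋=28999; principal=183982-28999=154983; balance=1629186-154983=1474203
10. interest=⌊1474203·178/10000⌋=26240; principal=183982-26240=157742; balance=1474203-157742=1316461
11. interest=⌊1316461·178/10000⌋=23433; principal=183982-23433=160549; balance=1316461-160549=1155912
12. interest=⌊1155912·178/10000⌋=20575; principal=183982-20575=163407; balance=1155912-163407=992505
13. interest=⌊992505·178/10000⌋=17666; principal=183982-17666=166316; balance=992505-166316=826189
14. interest=⌊826189·178/10000⌋=14706; principal=183982-14706=169276; balance=826189-169276=656913
15. interest=⌊656913·178/10000⌋=11693; principal=183982-11693=172289; balance=656913-172289=484624
16. interest=⌊484624·178/10000⌋=8626; principal=183982-8626=175356; balance=484624-175356=309268
17. interest=⌊309268·178/10000⌋=5504; principal=183982-5504=178478; balance=309268-178478=130790
18. interest=⌊130790·178/10000⌋=2328; principal=min(183982-2328,130790)=130790; balance=130790-130790=0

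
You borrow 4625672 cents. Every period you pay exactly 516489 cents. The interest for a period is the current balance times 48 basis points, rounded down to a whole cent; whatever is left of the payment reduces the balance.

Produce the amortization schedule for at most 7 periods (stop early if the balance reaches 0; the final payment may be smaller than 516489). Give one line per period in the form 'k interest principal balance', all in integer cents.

1 22203 494286 4131386
2 19830 496659 3634727
3 17446 499043 3135684
4 15051 501438 2634246
5 12644 503845 2130401
6 10225 506264 1624137
7 7795 508694 1115443

1. interest=⌊4625672·48/10000⌋=22203; principal=516489-22203=494286; balance=4625672-494286=4131386
2. interest=⌊4131386·48/10000⌋=19830; principal=516489-19830=496659; balance=4131386-496659=3634727
3. interest=⌊3634727·48/10000⌋=17446; principal=516489-17446=499043; balance=3634727-499043=3135684
4. interest=⌊3135684·48/10000⌋=15051; principal=516489-15051=501438; balance=3135684-501438=2634246
5. interest=⌊2634246·48/10000⌋=12644; principal=516489-12644=503845; balance=2634246-503845=2130401
6. interest=⌊2130401·48/10000⌋=10225; principal=516489-10225=506264; balance=2130401-506264=1624137
7. interest=⌊1624137·48/10000⌋=7795; principal=516489-7795=508694; balance=1624137-508694=1115443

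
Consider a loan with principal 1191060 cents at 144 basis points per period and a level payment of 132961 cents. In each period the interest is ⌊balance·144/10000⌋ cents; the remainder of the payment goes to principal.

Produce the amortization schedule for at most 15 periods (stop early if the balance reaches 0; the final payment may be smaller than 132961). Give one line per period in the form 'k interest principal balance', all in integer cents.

1. interest=⌊1191060·144/10000⌋=17151; principal=132961-17151=115810; balance=1191060-115810=1075250
2. interest=⌊1075250·144/10000⌋=15483; principal=132961-15483=117478; balance=1075250-117478=957772
3. interest=⌊957772·144/10000⌋=13791; principal=132961-13791=119170; balance=957772-119170=838602
4. interest=⌊838602·144/10000⌋=12075; principal=132961-12075=120886; balance=838602-120886=717716
5. interest=⌊717716·144/10000⌋=10335; principal=132961-10335=122626; balance=717716-122626=595090
6. interest=⌊595090·144/10000⌋=8569; principal=132961-8569=124392; balance=595090-124392=470698
7. interest=⌊470698·144/10000⌋=6778; principal=132961-6778=126183; balance=470698-126183=344515
8. interest=⌊344515·144/10000⌋=4961; principal=132961-4961=128000; balance=344515-128000=216515
9. interest=⌊216515·144/10000⌋=3117; principal=132961-3117=129844; balance=216515-129844=86671
10. interest=⌊86671·144/10000⌋=1248; principal=min(132961-1248,86671)=86671; balance=86671-86671=0

1 17151 115810 1075250
2 15483 117478 957772
3 13791 119170 838602
4 12075 120886 717716
5 10335 122626 595090
6 8569 124392 470698
7 6778 126183 344515
8 4961 128000 216515
9 3117 129844 86671
10 1248 86671 0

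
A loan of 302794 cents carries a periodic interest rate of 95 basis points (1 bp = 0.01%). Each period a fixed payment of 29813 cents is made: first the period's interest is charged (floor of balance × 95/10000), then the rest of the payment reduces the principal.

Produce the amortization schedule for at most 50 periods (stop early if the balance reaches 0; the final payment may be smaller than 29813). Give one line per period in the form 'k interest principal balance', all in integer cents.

1. interest=⌊302794·95/10000⌋=2876; principal=29813-2876=26937; balance=302794-26937=275857
2. interest=⌊275857·95/10000⌋=2620; principal=29813-2620=27193; balance=275857-27193=248664
3. interest=⌊248664·95/10000⌋=2362; principal=29813-2362=27451; balance=248664-27451=221213
4. interest=⌊221213·95/10000⌋=2101; principal=29813-2101=27712; balance=221213-27712=193501
5. interest=⌊193501·95/10000⌋=1838; principal=29813-1838=27975; balance=193501-27975=165526
6. interest=⌊165526·95/10000⌋=1572; principal=29813-1572=28241; balance=165526-28241=137285
7. interest=⌊137285·95/10000⌋=1304; principal=29813-1304=28509; balance=137285-28509=108776
8. interest=⌊108776·95/10000⌋=1033; principal=29813-1033=28780; balance=108776-28780=79996
9. interest=⌊79996·95/10000⌋=759; principal=29813-759=29054; balance=79996-29054=50942
10. interest=⌊50942·95/10000⌋=483; principal=29813-483=29330; balance=50942-29330=21612
11. interest=⌊21612·95/10000⌋=205; principal=min(29813-205,21612)=21612; balance=21612-21612=0

1 2876 26937 275857
2 2620 27193 248664
3 2362 27451 221213
4 2101 27712 193501
5 1838 27975 165526
6 1572 28241 137285
7 1304 28509 108776
8 1033 28780 79996
9 759 29054 50942
10 483 29330 21612
11 205 21612 0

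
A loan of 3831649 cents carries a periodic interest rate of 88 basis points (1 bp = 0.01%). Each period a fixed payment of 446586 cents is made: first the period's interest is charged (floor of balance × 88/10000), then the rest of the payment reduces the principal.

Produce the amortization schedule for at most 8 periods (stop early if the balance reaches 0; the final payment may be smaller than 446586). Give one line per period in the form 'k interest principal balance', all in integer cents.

1. interest=⌊3831649·88/10000⌋=33718; principal=446586-33718=412868; balance=3831649-412868=3418781
2. interest=⌊3418781·88/10000⌋=30085; principal=446586-30085=416501; balance=3418781-416501=3002280
3. interest=⌊3002280·88/10000⌋=26420; principal=446586-26420=420166; balance=3002280-420166=2582114
4. interest=⌊2582114·88/10000⌋=22722; principal=446586-22722=423864; balance=2582114-423864=2158250
5. interest=⌊2158250·88/10000⌋=18992; principal=446586-18992=427594; balance=2158250-427594=1730656
6. interest=⌊1730656·88/10000⌋=15229; principal=446586-15229=431357; balance=1730656-431357=1299299
7. interest=⌊1299299·88/10000⌋=11433; principal=446586-11433=435153; balance=1299299-435153=864146
8. interest=⌊864146·88/10000⌋=7604; principal=446586-7604=438982; balance=864146-438982=425164

1 33718 412868 3418781
2 30085 416501 3002280
3 26420 420166 2582114
4 22722 423864 2158250
5 18992 427594 1730656
6 15229 431357 1299299
7 11433 435153 864146
8 7604 438982 425164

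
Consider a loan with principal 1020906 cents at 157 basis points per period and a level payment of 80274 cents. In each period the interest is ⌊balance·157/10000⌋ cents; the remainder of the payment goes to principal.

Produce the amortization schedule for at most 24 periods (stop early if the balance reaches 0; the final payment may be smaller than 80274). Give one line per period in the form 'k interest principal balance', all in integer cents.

1 16028 64246 956660
2 15019 65255 891405
3 13995 66279 825126
4 12954 67320 757806
5 11897 68377 689429
6 10824 69450 619979
7 9733 70541 549438
8 8626 71648 477790
9 7501 72773 405017
10 6358 73916 331101
11 5198 75076 256025
12 4019 76255 179770
13 2822 77452 102318
14 1606 78668 23650
15 371 23650 0

1. interest=⌊1020906·157/10000⌋=16028; principal=80274-16028=64246; balance=1020906-64246=956660
2. interest=⌊956660·157/10000⌋=15019; principal=80274-15019=65255; balance=956660-65255=891405
3. interest=⌊891405·157/10000⌋=13995; principal=80274-13995=66279; balance=891405-66279=825126
4. interest=⌊825126·157/10000⌋=12954; principal=80274-12954=67320; balance=825126-67320=757806
5. interest=⌊757806·157/10000⌋=11897; principal=80274-11897=68377; balance=757806-68377=689429
6. interest=⌊689429·157/10000⌋=10824; principal=80274-10824=69450; balance=689429-69450=619979
7. interest=⌊619979·157/10000⌋=9733; principal=80274-9733=70541; balance=619979-70541=549438
8. interest=⌊549438·157/10000⌋=8626; principal=80274-8626=71648; balance=549438-71648=477790
9. interest=⌊477790·157/10000⌋=7501; principal=80274-7501=72773; balance=477790-72773=405017
10. interest=⌊405017·157/10000⌋=6358; principal=80274-6358=73916; balance=405017-73916=331101
11. interest=⌊331101·157/10000⌋=5198; principal=80274-5198=75076; balance=331101-75076=256025
12. interest=⌊256025·157/10000⌋=4019; principal=80274-4019=76255; balance=256025-76255=179770
13. interest=⌊179770·157/10000⌋=2822; principal=80274-2822=77452; balance=179770-77452=102318
14. interest=⌊102318·157/10000⌋=1606; principal=80274-1606=78668; balance=102318-78668=23650
15. interest=⌊23650·157/10000⌋=371; principal=min(80274-371,23650)=23650; balance=23650-23650=0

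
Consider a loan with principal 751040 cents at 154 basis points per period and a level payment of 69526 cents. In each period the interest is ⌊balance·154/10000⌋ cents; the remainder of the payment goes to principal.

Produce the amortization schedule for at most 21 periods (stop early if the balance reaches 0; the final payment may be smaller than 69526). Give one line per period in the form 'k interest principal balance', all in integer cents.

1 11566 57960 693080
2 10673 58853 634227
3 9767 59759 574468
4 8846 60680 513788
5 7912 61614 452174
6 6963 62563 389611
7 6000 63526 326085
8 5021 64505 261580
9 4028 65498 196082
10 3019 66507 129575
11 1995 67531 62044
12 955 62044 0

1. interest=⌊751040·154/10000⌋=11566; principal=69526-11566=57960; balance=751040-57960=693080
2. interest=⌊693080·154/10000⌋=10673; principal=69526-10673=58853; balance=693080-58853=634227
3. interest=⌊634227·154/10000⌋=9767; principal=69526-9767=59759; balance=634227-59759=574468
4. interest=⌊574468·154/10000⌋=8846; principal=69526-8846=60680; balance=574468-60680=513788
5. interest=⌊513788·154/10000⌋=7912; principal=69526-7912=61614; balance=513788-61614=452174
6. interest=⌊452174·154/10000⌋=6963; principal=69526-6963=62563; balance=452174-62563=389611
7. interest=⌊389611·154/10000⌋=6000; principal=69526-6000=63526; balance=389611-63526=326085
8. interest=⌊326085·154/10000⌋=5021; principal=69526-5021=64505; balance=326085-64505=261580
9. interest=⌊261580·154/10000⌋=4028; principal=69526-4028=65498; balance=261580-65498=196082
10. interest=⌊196082·154/10000⌋=3019; principal=69526-3019=66507; balance=196082-66507=129575
11. interest=⌊129575·154/10000⌋=1995; principal=69526-1995=67531; balance=129575-67531=62044
12. interest=⌊62044·154/10000⌋=955; principal=min(69526-955,62044)=62044; balance=62044-62044=0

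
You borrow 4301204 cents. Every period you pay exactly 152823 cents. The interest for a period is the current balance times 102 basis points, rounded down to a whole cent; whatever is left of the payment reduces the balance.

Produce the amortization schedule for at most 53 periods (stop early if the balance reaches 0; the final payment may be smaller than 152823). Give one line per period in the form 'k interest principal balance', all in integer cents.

1. interest=⌊4301204·102/10000⌋=43872; principal=152823-43872=108951; balance=4301204-108951=4192253
2. interest=⌊4192253·102/10000⌋=42760; principal=152823-42760=110063; balance=4192253-110063=4082190
3. interest=⌊4082190·102/10000⌋=41638; principal=152823-41638=111185; balance=4082190-111185=3971005
4. interest=⌊3971005·102/10000⌋=40504; principal=152823-40504=112319; balance=3971005-112319=3858686
5. interest=⌊3858686·102/10000⌋=39358; principal=152823-39358=113465; balance=3858686-113465=3745221
6. interest=⌊3745221·102/10000⌋=38201; principal=152823-38201=114622; balance=3745221-114622=3630599
7. interest=⌊3630599·102/10000⌋=37032; principal=152823-37032=115791; balance=3630599-115791=3514808
8. interest=⌊3514808·102/10000⌋=35851; principal=152823-35851=116972; balance=3514808-116972=3397836
9. interest=⌊3397836·102/10000⌋=34657; principal=152823-34657=118166; balance=3397836-118166=3279670
10. interest=⌊3279670·102/10000⌋=33452; principal=152823-33452=119371; balance=3279670-119371=3160299
11. interest=⌊3160299·102/10000⌋=32235; principal=152823-32235=120588; balance=3160299-120588=3039711
12. interest=⌊3039711·102/10000⌋=31005; principal=152823-31005=121818; balance=3039711-121818=2917893
13. interest=⌊2917893·102/10000⌋=29762; principal=152823-29762=123061; balance=2917893-123061=2794832
14. interest=⌊2794832·102/10000⌋=28507; principal=152823-28507=124316; balance=2794832-124316=2670516
15. interest=⌊2670516·102/10000⌋=27239; principal=152823-27239=125584; balance=2670516-125584=2544932
16. interest=⌊2544932·102/10000⌋=25958; principal=152823-25958=126865; balance=2544932-126865=2418067
17. interest=⌊2418067·102/10000⌋=24664; principal=152823-24664=128159; balance=2418067-128159=2289908
18. interest=⌊2289908·102/10000⌋=23357; principal=152823-23357=129466; balance=2289908-129466=2160442
19. interest=⌊2160442·102/10000⌋=22036; principal=152823-22036=130787; balance=2160442-130787=2029655
20. interest=⌊2029655·102/10000⌋=20702; principal=152823-20702=132121; balance=2029655-132121=1897534
21. interest=⌊1897534·102/10000⌋=19354; principal=152823-19354=133469; balance=1897534-133469=1764065
22. interest=⌊1764065·102/10000⌋=17993; principal=152823-17993=134830; balance=1764065-134830=1629235
23. interest=⌊1629235·102/10000⌋=16618; principal=152823-16618=136205; balance=1629235-136205=1493030
24. interest=⌊1493030·102/10000⌋=15228; principal=152823-15228=137595; balance=1493030-137595=1355435
25. interest=⌊1355435·102/10000⌋=13825; principal=152823-13825=138998; balance=1355435-138998=1216437
26. interest=⌊1216437·102/10000⌋=12407; principal=152823-12407=140416; balance=1216437-140416=1076021
27. interest=⌊1076021·102/10000⌋=10975; principal=152823-10975=141848; balance=1076021-141848=934173
28. interest=⌊934173·102/10000⌋=9528; principal=152823-9528=143295; balance=934173-143295=790878
29. interest=⌊790878·102/10000⌋=8066; principal=152823-8066=144757; balance=790878-144757=646121
30. interest=⌊646121·102/10000⌋=6590; principal=152823-6590=146233; balance=646121-146233=499888
31. interest=⌊499888·102/10000⌋=5098; principal=152823-5098=147725; balance=499888-147725=352163
32. interest=⌊352163·102/10000⌋=3592; principal=152823-3592=149231; balance=352163-149231=202932
33. interest=⌊202932·102/10000⌋=2069; principal=152823-2069=150754; balance=202932-150754=52178
34. interest=⌊52178·102/10000⌋=532; principal=min(152823-532,52178)=52178; balance=52178-52178=0

1 43872 108951 4192253
2 42760 110063 4082190
3 41638 111185 3971005
4 40504 112319 3858686
5 39358 113465 3745221
6 38201 114622 3630599
7 37032 115791 3514808
8 35851 116972 3397836
9 34657 118166 3279670
10 33452 119371 3160299
11 32235 120588 3039711
12 31005 121818 2917893
13 29762 123061 2794832
14 28507 124316 2670516
15 27239 125584 2544932
16 25958 126865 2418067
17 24664 128159 2289908
18 23357 129466 2160442
19 22036 130787 2029655
20 20702 132121 1897534
21 19354 133469 1764065
22 17993 134830 1629235
23 16618 136205 1493030
24 15228 137595 1355435
25 13825 138998 1216437
26 12407 140416 1076021
27 10975 141848 934173
28 9528 143295 790878
29 8066 144757 646121
30 6590 146233 499888
31 5098 147725 352163
32 3592 149231 202932
33 2069 150754 52178
34 532 52178 0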